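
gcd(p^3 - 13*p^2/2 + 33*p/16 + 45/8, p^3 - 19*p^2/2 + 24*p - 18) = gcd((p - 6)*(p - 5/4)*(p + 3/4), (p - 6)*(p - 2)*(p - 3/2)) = p - 6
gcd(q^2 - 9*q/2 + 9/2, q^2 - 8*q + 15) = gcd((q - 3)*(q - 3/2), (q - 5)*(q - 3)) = q - 3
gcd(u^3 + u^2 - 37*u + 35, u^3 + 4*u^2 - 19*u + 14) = u^2 + 6*u - 7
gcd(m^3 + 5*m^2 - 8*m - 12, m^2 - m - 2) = m^2 - m - 2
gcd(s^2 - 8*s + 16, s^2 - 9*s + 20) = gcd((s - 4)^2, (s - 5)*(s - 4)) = s - 4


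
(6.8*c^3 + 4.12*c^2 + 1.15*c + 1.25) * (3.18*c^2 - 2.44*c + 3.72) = 21.624*c^5 - 3.4904*c^4 + 18.9002*c^3 + 16.4954*c^2 + 1.228*c + 4.65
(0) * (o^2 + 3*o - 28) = 0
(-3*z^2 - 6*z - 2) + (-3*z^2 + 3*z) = -6*z^2 - 3*z - 2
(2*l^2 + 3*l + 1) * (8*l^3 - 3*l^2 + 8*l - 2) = 16*l^5 + 18*l^4 + 15*l^3 + 17*l^2 + 2*l - 2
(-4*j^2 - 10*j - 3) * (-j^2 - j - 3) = 4*j^4 + 14*j^3 + 25*j^2 + 33*j + 9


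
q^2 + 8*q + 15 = (q + 3)*(q + 5)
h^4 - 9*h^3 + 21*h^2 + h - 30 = (h - 5)*(h - 3)*(h - 2)*(h + 1)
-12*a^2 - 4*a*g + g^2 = (-6*a + g)*(2*a + g)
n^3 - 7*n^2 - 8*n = n*(n - 8)*(n + 1)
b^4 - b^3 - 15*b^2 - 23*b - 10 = (b - 5)*(b + 1)^2*(b + 2)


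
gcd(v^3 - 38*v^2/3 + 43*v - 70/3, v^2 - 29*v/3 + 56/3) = v - 7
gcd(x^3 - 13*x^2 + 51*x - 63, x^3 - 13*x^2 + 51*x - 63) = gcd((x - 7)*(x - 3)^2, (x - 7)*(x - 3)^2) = x^3 - 13*x^2 + 51*x - 63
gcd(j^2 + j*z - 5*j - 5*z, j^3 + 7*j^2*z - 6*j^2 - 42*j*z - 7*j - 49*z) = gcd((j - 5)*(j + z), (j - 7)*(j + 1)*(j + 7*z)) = 1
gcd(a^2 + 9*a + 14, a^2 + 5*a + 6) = a + 2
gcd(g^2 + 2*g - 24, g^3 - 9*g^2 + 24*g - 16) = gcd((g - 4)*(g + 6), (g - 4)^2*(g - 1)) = g - 4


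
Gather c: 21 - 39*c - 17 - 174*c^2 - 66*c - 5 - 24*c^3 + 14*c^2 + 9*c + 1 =-24*c^3 - 160*c^2 - 96*c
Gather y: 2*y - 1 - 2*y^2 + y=-2*y^2 + 3*y - 1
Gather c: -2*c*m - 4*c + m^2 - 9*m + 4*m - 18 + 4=c*(-2*m - 4) + m^2 - 5*m - 14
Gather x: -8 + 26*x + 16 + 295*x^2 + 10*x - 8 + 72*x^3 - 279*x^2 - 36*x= 72*x^3 + 16*x^2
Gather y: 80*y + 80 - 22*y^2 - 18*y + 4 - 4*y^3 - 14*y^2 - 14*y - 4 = -4*y^3 - 36*y^2 + 48*y + 80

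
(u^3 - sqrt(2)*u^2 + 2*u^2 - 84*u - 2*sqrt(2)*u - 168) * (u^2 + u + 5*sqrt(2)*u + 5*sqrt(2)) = u^5 + 3*u^4 + 4*sqrt(2)*u^4 - 92*u^3 + 12*sqrt(2)*u^3 - 412*sqrt(2)*u^2 - 282*u^2 - 1260*sqrt(2)*u - 188*u - 840*sqrt(2)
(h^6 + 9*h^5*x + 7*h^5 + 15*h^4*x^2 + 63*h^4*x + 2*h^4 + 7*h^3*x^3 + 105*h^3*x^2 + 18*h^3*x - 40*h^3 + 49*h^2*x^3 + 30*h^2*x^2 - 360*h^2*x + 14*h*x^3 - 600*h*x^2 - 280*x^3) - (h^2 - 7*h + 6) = h^6 + 9*h^5*x + 7*h^5 + 15*h^4*x^2 + 63*h^4*x + 2*h^4 + 7*h^3*x^3 + 105*h^3*x^2 + 18*h^3*x - 40*h^3 + 49*h^2*x^3 + 30*h^2*x^2 - 360*h^2*x - h^2 + 14*h*x^3 - 600*h*x^2 + 7*h - 280*x^3 - 6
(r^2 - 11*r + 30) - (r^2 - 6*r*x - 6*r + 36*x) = 6*r*x - 5*r - 36*x + 30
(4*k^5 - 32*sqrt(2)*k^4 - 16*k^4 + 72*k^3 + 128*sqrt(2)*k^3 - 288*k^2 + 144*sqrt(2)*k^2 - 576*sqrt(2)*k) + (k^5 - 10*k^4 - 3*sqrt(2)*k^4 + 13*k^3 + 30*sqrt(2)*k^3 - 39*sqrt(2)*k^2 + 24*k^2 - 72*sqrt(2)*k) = 5*k^5 - 35*sqrt(2)*k^4 - 26*k^4 + 85*k^3 + 158*sqrt(2)*k^3 - 264*k^2 + 105*sqrt(2)*k^2 - 648*sqrt(2)*k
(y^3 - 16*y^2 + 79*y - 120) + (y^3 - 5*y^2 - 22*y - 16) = 2*y^3 - 21*y^2 + 57*y - 136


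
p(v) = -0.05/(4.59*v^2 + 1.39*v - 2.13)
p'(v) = -0.05*(-9.18*v - 1.39)/(4.59*v^2 + 1.39*v - 2.13)^2 = (0.459*v + 0.0695)/(4.59*v^2 + 1.39*v - 2.13)^2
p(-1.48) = -0.01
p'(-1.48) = -0.02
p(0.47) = 0.11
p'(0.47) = 1.33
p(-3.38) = -0.00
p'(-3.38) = -0.00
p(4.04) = -0.00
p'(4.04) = 0.00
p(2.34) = -0.00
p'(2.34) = 0.00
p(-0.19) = 0.02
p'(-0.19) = -0.00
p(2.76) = -0.00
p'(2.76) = 0.00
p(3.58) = -0.00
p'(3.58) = 0.00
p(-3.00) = -0.00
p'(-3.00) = -0.00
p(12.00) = -0.00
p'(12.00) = 0.00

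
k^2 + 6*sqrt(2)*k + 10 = (k + sqrt(2))*(k + 5*sqrt(2))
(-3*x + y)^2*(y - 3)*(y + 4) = 9*x^2*y^2 + 9*x^2*y - 108*x^2 - 6*x*y^3 - 6*x*y^2 + 72*x*y + y^4 + y^3 - 12*y^2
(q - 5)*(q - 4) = q^2 - 9*q + 20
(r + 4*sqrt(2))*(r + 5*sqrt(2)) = r^2 + 9*sqrt(2)*r + 40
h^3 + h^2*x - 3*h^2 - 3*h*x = h*(h - 3)*(h + x)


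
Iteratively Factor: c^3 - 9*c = (c + 3)*(c^2 - 3*c) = (c - 3)*(c + 3)*(c)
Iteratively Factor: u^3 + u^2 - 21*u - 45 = (u - 5)*(u^2 + 6*u + 9) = (u - 5)*(u + 3)*(u + 3)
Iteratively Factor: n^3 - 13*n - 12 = (n - 4)*(n^2 + 4*n + 3) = (n - 4)*(n + 1)*(n + 3)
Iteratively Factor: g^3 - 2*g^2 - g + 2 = (g - 2)*(g^2 - 1) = (g - 2)*(g + 1)*(g - 1)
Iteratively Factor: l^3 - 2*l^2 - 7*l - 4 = (l - 4)*(l^2 + 2*l + 1) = (l - 4)*(l + 1)*(l + 1)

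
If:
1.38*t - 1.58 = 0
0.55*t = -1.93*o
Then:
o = -0.33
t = 1.14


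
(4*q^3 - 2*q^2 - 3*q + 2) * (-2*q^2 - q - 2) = -8*q^5 + 3*q^2 + 4*q - 4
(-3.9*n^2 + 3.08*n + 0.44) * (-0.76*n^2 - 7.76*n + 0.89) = 2.964*n^4 + 27.9232*n^3 - 27.7062*n^2 - 0.6732*n + 0.3916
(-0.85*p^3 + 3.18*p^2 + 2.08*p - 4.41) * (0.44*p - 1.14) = -0.374*p^4 + 2.3682*p^3 - 2.71*p^2 - 4.3116*p + 5.0274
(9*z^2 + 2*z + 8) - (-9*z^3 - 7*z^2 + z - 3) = 9*z^3 + 16*z^2 + z + 11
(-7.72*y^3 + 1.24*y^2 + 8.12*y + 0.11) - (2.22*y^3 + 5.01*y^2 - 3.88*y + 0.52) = -9.94*y^3 - 3.77*y^2 + 12.0*y - 0.41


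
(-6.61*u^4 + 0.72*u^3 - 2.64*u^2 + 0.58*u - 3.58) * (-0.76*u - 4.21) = 5.0236*u^5 + 27.2809*u^4 - 1.0248*u^3 + 10.6736*u^2 + 0.279*u + 15.0718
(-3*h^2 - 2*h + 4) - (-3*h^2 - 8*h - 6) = 6*h + 10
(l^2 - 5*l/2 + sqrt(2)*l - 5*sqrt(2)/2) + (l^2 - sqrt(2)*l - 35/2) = 2*l^2 - 5*l/2 - 35/2 - 5*sqrt(2)/2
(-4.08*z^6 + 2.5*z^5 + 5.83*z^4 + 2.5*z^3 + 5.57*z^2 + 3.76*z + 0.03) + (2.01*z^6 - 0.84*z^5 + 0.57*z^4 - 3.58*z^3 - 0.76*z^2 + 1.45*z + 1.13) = -2.07*z^6 + 1.66*z^5 + 6.4*z^4 - 1.08*z^3 + 4.81*z^2 + 5.21*z + 1.16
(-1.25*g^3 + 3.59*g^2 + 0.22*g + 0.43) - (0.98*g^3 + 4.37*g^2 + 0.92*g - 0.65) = -2.23*g^3 - 0.78*g^2 - 0.7*g + 1.08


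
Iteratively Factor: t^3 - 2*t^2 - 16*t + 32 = (t + 4)*(t^2 - 6*t + 8) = (t - 2)*(t + 4)*(t - 4)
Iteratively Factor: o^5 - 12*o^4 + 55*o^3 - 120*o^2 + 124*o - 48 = (o - 2)*(o^4 - 10*o^3 + 35*o^2 - 50*o + 24) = (o - 2)*(o - 1)*(o^3 - 9*o^2 + 26*o - 24) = (o - 2)^2*(o - 1)*(o^2 - 7*o + 12) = (o - 3)*(o - 2)^2*(o - 1)*(o - 4)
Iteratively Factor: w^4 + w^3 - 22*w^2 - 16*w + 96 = (w + 4)*(w^3 - 3*w^2 - 10*w + 24) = (w + 3)*(w + 4)*(w^2 - 6*w + 8) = (w - 2)*(w + 3)*(w + 4)*(w - 4)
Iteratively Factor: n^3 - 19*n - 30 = (n + 2)*(n^2 - 2*n - 15) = (n + 2)*(n + 3)*(n - 5)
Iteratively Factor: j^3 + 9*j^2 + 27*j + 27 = (j + 3)*(j^2 + 6*j + 9) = (j + 3)^2*(j + 3)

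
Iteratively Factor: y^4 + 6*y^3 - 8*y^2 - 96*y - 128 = (y + 2)*(y^3 + 4*y^2 - 16*y - 64) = (y + 2)*(y + 4)*(y^2 - 16) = (y - 4)*(y + 2)*(y + 4)*(y + 4)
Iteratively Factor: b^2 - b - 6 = (b - 3)*(b + 2)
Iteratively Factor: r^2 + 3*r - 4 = (r + 4)*(r - 1)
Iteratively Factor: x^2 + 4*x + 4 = (x + 2)*(x + 2)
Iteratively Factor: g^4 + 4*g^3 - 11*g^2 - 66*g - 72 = (g + 3)*(g^3 + g^2 - 14*g - 24) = (g + 2)*(g + 3)*(g^2 - g - 12) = (g + 2)*(g + 3)^2*(g - 4)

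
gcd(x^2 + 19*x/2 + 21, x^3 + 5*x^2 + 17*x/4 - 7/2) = x + 7/2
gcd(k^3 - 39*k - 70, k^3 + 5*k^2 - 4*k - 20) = k^2 + 7*k + 10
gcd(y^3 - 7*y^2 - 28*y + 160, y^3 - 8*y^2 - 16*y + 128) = y^2 - 12*y + 32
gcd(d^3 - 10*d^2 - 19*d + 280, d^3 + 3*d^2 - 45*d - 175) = d^2 - 2*d - 35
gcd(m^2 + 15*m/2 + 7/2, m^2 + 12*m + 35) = m + 7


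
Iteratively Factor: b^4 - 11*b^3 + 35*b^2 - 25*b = (b - 5)*(b^3 - 6*b^2 + 5*b) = (b - 5)^2*(b^2 - b) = (b - 5)^2*(b - 1)*(b)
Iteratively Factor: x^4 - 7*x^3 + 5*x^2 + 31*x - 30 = (x - 5)*(x^3 - 2*x^2 - 5*x + 6) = (x - 5)*(x + 2)*(x^2 - 4*x + 3) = (x - 5)*(x - 1)*(x + 2)*(x - 3)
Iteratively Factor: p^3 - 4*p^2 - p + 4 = (p - 4)*(p^2 - 1) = (p - 4)*(p + 1)*(p - 1)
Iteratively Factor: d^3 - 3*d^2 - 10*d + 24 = (d - 4)*(d^2 + d - 6) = (d - 4)*(d - 2)*(d + 3)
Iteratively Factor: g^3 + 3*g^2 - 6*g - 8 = (g - 2)*(g^2 + 5*g + 4) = (g - 2)*(g + 1)*(g + 4)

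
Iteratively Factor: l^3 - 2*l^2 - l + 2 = (l - 1)*(l^2 - l - 2) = (l - 1)*(l + 1)*(l - 2)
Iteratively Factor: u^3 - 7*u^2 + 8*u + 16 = (u - 4)*(u^2 - 3*u - 4) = (u - 4)*(u + 1)*(u - 4)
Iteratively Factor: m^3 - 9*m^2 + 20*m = (m - 4)*(m^2 - 5*m) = (m - 5)*(m - 4)*(m)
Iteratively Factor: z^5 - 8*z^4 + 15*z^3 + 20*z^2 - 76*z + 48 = (z - 2)*(z^4 - 6*z^3 + 3*z^2 + 26*z - 24) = (z - 2)*(z + 2)*(z^3 - 8*z^2 + 19*z - 12) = (z - 4)*(z - 2)*(z + 2)*(z^2 - 4*z + 3) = (z - 4)*(z - 3)*(z - 2)*(z + 2)*(z - 1)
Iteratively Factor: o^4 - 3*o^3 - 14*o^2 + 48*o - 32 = (o - 1)*(o^3 - 2*o^2 - 16*o + 32) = (o - 4)*(o - 1)*(o^2 + 2*o - 8) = (o - 4)*(o - 2)*(o - 1)*(o + 4)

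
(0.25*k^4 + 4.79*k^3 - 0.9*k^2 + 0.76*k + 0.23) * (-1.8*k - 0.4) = -0.45*k^5 - 8.722*k^4 - 0.296*k^3 - 1.008*k^2 - 0.718*k - 0.092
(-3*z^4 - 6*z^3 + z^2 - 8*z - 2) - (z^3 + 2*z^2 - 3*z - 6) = -3*z^4 - 7*z^3 - z^2 - 5*z + 4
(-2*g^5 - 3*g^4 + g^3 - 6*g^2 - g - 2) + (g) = -2*g^5 - 3*g^4 + g^3 - 6*g^2 - 2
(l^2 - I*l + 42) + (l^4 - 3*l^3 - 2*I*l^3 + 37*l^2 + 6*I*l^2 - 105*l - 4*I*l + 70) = l^4 - 3*l^3 - 2*I*l^3 + 38*l^2 + 6*I*l^2 - 105*l - 5*I*l + 112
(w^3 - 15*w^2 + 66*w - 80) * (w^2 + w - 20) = w^5 - 14*w^4 + 31*w^3 + 286*w^2 - 1400*w + 1600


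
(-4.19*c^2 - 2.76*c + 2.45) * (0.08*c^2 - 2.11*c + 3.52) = -0.3352*c^4 + 8.6201*c^3 - 8.7292*c^2 - 14.8847*c + 8.624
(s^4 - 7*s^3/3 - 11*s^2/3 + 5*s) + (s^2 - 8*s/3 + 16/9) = s^4 - 7*s^3/3 - 8*s^2/3 + 7*s/3 + 16/9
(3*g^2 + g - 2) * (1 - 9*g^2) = -27*g^4 - 9*g^3 + 21*g^2 + g - 2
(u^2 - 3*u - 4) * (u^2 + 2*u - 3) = u^4 - u^3 - 13*u^2 + u + 12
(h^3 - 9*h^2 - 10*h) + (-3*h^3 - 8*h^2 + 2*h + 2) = -2*h^3 - 17*h^2 - 8*h + 2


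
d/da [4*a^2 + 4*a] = 8*a + 4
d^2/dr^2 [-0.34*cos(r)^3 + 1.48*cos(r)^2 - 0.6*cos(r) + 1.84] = 0.855*cos(r) - 2.96*cos(2*r) + 0.765*cos(3*r)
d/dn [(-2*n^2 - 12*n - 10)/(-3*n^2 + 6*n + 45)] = 16*(-n^2 - 5*n - 10)/(3*(n^4 - 4*n^3 - 26*n^2 + 60*n + 225))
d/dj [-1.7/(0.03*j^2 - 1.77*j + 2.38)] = (0.102*j - 3.009)/(0.03*j^2 - 1.77*j + 2.38)^2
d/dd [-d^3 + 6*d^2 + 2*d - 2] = -3*d^2 + 12*d + 2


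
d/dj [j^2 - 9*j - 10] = 2*j - 9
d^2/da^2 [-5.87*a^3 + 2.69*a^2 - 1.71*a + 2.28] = 5.38 - 35.22*a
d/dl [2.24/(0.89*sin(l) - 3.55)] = -1.9936*cos(l)/(0.89*sin(l) - 3.55)^2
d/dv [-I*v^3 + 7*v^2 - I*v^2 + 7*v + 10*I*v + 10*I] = -3*I*v^2 + 2*v*(7 - I) + 7 + 10*I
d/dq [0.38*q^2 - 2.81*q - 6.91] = 0.76*q - 2.81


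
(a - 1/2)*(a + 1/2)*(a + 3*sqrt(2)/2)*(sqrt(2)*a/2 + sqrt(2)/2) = sqrt(2)*a^4/2 + sqrt(2)*a^3/2 + 3*a^3/2 - sqrt(2)*a^2/8 + 3*a^2/2 - 3*a/8 - sqrt(2)*a/8 - 3/8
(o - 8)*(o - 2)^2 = o^3 - 12*o^2 + 36*o - 32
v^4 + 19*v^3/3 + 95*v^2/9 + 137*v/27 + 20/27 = (v + 1/3)^2*(v + 5/3)*(v + 4)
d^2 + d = d*(d + 1)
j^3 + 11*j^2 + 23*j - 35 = (j - 1)*(j + 5)*(j + 7)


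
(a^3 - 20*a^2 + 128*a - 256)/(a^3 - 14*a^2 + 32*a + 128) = (a - 4)/(a + 2)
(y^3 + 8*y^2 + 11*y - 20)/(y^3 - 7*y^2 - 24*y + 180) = (y^2 + 3*y - 4)/(y^2 - 12*y + 36)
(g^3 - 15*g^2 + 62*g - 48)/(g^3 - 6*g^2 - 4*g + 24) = (g^2 - 9*g + 8)/(g^2 - 4)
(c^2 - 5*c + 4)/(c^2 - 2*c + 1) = (c - 4)/(c - 1)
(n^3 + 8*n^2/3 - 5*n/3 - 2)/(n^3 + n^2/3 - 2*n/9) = 3*(n^2 + 2*n - 3)/(n*(3*n - 1))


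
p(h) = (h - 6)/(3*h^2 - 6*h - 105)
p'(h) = (6 - 6*h)*(h - 6)/(3*h^2 - 6*h - 105)^2 + 1/(3*h^2 - 6*h - 105)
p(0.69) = 0.05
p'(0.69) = -0.01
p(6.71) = -0.07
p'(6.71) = -0.33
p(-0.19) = 0.06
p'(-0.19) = -0.01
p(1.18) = 0.04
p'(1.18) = -0.01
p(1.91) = 0.04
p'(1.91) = -0.01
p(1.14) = 0.05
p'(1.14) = -0.01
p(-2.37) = 0.11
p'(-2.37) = -0.04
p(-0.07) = 0.06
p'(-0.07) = -0.01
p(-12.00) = -0.05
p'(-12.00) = -0.00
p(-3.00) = 0.15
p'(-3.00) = -0.08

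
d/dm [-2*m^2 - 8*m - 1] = -4*m - 8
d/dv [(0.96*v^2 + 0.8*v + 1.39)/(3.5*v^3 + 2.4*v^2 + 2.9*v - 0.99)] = (-3.36*v^4 - 5.6*v^3 - 13.731*v^2 - 8.5728*v - 4.823)/(12.25*v^6 + 16.8*v^5 + 26.06*v^4 + 6.99*v^3 + 3.658*v^2 - 5.742*v + 0.9801)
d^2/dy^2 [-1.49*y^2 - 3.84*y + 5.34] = -2.98000000000000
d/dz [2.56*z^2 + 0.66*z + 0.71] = 5.12*z + 0.66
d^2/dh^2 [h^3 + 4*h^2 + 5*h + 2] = 6*h + 8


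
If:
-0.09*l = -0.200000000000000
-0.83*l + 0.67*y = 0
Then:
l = 2.22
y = 2.75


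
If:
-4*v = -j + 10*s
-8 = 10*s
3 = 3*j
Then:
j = 1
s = -4/5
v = 9/4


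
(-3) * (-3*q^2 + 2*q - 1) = 9*q^2 - 6*q + 3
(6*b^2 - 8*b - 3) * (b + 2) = 6*b^3 + 4*b^2 - 19*b - 6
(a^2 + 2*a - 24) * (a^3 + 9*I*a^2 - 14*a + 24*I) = a^5 + 2*a^4 + 9*I*a^4 - 38*a^3 + 18*I*a^3 - 28*a^2 - 192*I*a^2 + 336*a + 48*I*a - 576*I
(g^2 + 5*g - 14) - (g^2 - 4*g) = 9*g - 14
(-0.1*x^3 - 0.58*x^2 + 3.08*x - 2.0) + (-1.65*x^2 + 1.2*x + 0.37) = -0.1*x^3 - 2.23*x^2 + 4.28*x - 1.63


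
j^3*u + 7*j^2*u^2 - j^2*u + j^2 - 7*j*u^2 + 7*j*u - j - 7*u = (j - 1)*(j + 7*u)*(j*u + 1)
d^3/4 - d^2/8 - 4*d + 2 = (d/4 + 1)*(d - 4)*(d - 1/2)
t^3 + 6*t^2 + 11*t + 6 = (t + 1)*(t + 2)*(t + 3)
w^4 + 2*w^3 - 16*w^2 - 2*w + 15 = (w - 3)*(w - 1)*(w + 1)*(w + 5)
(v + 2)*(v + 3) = v^2 + 5*v + 6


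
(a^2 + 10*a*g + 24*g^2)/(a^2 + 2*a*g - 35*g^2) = (a^2 + 10*a*g + 24*g^2)/(a^2 + 2*a*g - 35*g^2)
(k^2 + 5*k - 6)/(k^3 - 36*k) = (k - 1)/(k*(k - 6))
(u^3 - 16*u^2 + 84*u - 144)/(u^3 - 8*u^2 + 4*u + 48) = (u - 6)/(u + 2)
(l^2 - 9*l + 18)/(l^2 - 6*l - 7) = (-l^2 + 9*l - 18)/(-l^2 + 6*l + 7)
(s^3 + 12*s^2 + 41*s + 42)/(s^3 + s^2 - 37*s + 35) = (s^2 + 5*s + 6)/(s^2 - 6*s + 5)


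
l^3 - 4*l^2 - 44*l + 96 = (l - 8)*(l - 2)*(l + 6)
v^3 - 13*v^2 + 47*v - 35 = (v - 7)*(v - 5)*(v - 1)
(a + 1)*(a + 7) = a^2 + 8*a + 7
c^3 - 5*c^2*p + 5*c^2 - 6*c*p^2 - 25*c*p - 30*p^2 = (c + 5)*(c - 6*p)*(c + p)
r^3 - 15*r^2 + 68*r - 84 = (r - 7)*(r - 6)*(r - 2)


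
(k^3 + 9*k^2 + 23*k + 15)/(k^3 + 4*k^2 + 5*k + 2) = (k^2 + 8*k + 15)/(k^2 + 3*k + 2)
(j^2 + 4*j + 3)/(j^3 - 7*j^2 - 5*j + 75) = (j + 1)/(j^2 - 10*j + 25)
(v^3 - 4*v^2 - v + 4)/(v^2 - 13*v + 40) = (v^3 - 4*v^2 - v + 4)/(v^2 - 13*v + 40)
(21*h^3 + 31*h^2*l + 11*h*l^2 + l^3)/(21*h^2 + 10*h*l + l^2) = h + l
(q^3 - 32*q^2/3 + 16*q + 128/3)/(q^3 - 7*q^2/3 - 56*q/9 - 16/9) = 3*(q - 8)/(3*q + 1)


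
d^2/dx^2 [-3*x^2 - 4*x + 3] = -6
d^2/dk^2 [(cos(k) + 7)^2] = -14*cos(k) - 2*cos(2*k)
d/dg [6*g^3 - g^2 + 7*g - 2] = 18*g^2 - 2*g + 7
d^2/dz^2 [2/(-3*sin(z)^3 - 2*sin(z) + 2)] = 2*(81*sin(z)^6 - 96*sin(z)^4 + 54*sin(z)^3 - 32*sin(z)^2 - 32*sin(z) - 8)/(3*sin(z)^3 + 2*sin(z) - 2)^3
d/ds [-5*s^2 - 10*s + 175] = -10*s - 10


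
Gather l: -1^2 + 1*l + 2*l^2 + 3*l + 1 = 2*l^2 + 4*l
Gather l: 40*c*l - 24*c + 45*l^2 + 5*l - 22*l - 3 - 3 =-24*c + 45*l^2 + l*(40*c - 17) - 6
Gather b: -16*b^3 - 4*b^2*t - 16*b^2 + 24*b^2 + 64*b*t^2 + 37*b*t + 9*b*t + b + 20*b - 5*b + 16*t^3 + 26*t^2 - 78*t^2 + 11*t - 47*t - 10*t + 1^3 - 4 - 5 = -16*b^3 + b^2*(8 - 4*t) + b*(64*t^2 + 46*t + 16) + 16*t^3 - 52*t^2 - 46*t - 8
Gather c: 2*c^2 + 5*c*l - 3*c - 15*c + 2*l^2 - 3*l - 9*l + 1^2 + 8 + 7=2*c^2 + c*(5*l - 18) + 2*l^2 - 12*l + 16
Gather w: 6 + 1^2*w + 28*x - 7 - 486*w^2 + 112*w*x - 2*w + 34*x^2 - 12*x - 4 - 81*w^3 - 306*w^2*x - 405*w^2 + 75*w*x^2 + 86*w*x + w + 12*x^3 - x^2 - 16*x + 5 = -81*w^3 + w^2*(-306*x - 891) + w*(75*x^2 + 198*x) + 12*x^3 + 33*x^2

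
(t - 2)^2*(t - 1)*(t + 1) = t^4 - 4*t^3 + 3*t^2 + 4*t - 4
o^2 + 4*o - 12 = (o - 2)*(o + 6)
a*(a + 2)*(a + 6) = a^3 + 8*a^2 + 12*a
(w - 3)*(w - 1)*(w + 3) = w^3 - w^2 - 9*w + 9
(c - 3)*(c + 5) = c^2 + 2*c - 15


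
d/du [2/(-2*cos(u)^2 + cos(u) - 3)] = 2*(1 - 4*cos(u))*sin(u)/(-cos(u) + cos(2*u) + 4)^2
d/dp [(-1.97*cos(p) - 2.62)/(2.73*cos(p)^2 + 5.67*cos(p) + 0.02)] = (5.3781*sin(p)^2 - 14.3052*cos(p) - 20.1941)*sin(p)/(2.73*cos(p)^2 + 5.67*cos(p) + 0.02)^2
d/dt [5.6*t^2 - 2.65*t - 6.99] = 11.2*t - 2.65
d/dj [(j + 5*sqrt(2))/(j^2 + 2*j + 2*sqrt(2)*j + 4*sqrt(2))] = (j^2 + 2*j + 2*sqrt(2)*j - 2*(j + 5*sqrt(2))*(j + 1 + sqrt(2)) + 4*sqrt(2))/(j^2 + 2*j + 2*sqrt(2)*j + 4*sqrt(2))^2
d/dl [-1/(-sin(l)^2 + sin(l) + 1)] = (1 - 2*sin(l))*cos(l)/(sin(l) + cos(l)^2)^2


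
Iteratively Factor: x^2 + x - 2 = (x + 2)*(x - 1)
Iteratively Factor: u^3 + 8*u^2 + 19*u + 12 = (u + 1)*(u^2 + 7*u + 12) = (u + 1)*(u + 3)*(u + 4)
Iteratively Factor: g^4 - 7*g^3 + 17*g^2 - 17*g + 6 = (g - 1)*(g^3 - 6*g^2 + 11*g - 6) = (g - 1)^2*(g^2 - 5*g + 6) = (g - 2)*(g - 1)^2*(g - 3)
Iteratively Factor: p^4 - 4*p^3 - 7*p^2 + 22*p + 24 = (p - 4)*(p^3 - 7*p - 6) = (p - 4)*(p - 3)*(p^2 + 3*p + 2) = (p - 4)*(p - 3)*(p + 2)*(p + 1)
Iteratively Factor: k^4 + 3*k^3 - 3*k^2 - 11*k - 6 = (k + 1)*(k^3 + 2*k^2 - 5*k - 6) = (k + 1)^2*(k^2 + k - 6) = (k - 2)*(k + 1)^2*(k + 3)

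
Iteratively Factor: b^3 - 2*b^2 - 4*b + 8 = (b - 2)*(b^2 - 4) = (b - 2)*(b + 2)*(b - 2)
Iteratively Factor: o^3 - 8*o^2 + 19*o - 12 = (o - 4)*(o^2 - 4*o + 3) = (o - 4)*(o - 1)*(o - 3)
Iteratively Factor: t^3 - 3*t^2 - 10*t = (t - 5)*(t^2 + 2*t) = t*(t - 5)*(t + 2)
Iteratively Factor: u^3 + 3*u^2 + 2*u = (u)*(u^2 + 3*u + 2) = u*(u + 2)*(u + 1)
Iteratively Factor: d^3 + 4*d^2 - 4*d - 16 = (d + 4)*(d^2 - 4) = (d + 2)*(d + 4)*(d - 2)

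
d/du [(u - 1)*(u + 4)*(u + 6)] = 3*u^2 + 18*u + 14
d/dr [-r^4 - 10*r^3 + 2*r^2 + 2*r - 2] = -4*r^3 - 30*r^2 + 4*r + 2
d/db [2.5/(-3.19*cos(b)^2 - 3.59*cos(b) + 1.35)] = -(15.95*cos(b) + 8.975)*sin(b)/(3.19*cos(b)^2 + 3.59*cos(b) - 1.35)^2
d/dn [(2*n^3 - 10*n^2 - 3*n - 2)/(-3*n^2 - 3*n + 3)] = (-2*n^4 - 4*n^3 + 13*n^2 - 24*n - 5)/(3*(n^4 + 2*n^3 - n^2 - 2*n + 1))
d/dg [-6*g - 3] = -6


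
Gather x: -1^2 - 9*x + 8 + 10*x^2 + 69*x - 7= 10*x^2 + 60*x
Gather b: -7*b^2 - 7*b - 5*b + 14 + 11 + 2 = -7*b^2 - 12*b + 27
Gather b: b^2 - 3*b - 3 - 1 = b^2 - 3*b - 4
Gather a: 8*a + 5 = 8*a + 5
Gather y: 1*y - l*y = y*(1 - l)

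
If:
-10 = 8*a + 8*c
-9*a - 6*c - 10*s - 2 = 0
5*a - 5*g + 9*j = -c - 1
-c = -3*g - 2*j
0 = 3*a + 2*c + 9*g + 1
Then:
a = 645/112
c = -785/112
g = -53/112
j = -313/112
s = -1319/1120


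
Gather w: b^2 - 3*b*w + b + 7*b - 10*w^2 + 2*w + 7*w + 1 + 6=b^2 + 8*b - 10*w^2 + w*(9 - 3*b) + 7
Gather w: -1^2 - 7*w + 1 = -7*w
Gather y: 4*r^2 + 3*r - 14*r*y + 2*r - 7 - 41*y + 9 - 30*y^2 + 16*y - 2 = 4*r^2 + 5*r - 30*y^2 + y*(-14*r - 25)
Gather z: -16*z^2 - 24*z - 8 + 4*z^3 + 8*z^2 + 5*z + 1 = 4*z^3 - 8*z^2 - 19*z - 7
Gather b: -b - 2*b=-3*b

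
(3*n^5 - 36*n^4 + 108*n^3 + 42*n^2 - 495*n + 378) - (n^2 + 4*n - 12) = 3*n^5 - 36*n^4 + 108*n^3 + 41*n^2 - 499*n + 390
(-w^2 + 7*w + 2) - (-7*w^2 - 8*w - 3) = 6*w^2 + 15*w + 5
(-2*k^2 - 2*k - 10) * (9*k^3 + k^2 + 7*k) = -18*k^5 - 20*k^4 - 106*k^3 - 24*k^2 - 70*k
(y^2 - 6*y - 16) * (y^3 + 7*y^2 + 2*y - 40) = y^5 + y^4 - 56*y^3 - 164*y^2 + 208*y + 640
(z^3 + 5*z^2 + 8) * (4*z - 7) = 4*z^4 + 13*z^3 - 35*z^2 + 32*z - 56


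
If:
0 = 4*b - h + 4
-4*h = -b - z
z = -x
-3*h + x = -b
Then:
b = -14/13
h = -4/13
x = 2/13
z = -2/13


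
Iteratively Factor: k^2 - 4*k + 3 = (k - 3)*(k - 1)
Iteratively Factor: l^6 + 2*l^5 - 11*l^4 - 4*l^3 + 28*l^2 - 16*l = (l - 1)*(l^5 + 3*l^4 - 8*l^3 - 12*l^2 + 16*l) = l*(l - 1)*(l^4 + 3*l^3 - 8*l^2 - 12*l + 16) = l*(l - 2)*(l - 1)*(l^3 + 5*l^2 + 2*l - 8) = l*(l - 2)*(l - 1)*(l + 2)*(l^2 + 3*l - 4) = l*(l - 2)*(l - 1)*(l + 2)*(l + 4)*(l - 1)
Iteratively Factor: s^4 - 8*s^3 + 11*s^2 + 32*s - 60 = (s - 3)*(s^3 - 5*s^2 - 4*s + 20) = (s - 5)*(s - 3)*(s^2 - 4) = (s - 5)*(s - 3)*(s - 2)*(s + 2)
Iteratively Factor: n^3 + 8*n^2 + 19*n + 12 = (n + 1)*(n^2 + 7*n + 12) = (n + 1)*(n + 4)*(n + 3)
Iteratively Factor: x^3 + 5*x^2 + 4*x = (x + 1)*(x^2 + 4*x) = x*(x + 1)*(x + 4)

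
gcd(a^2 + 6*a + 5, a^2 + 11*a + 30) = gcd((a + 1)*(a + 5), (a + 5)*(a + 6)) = a + 5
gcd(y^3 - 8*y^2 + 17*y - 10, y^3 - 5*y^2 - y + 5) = y^2 - 6*y + 5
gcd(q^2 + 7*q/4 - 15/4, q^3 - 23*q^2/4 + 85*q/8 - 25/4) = q - 5/4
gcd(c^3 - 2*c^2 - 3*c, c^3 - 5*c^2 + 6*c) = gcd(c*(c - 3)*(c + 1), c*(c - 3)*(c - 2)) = c^2 - 3*c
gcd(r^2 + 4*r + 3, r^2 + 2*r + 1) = r + 1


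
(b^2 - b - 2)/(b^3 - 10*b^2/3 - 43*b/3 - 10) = 3*(b - 2)/(3*b^2 - 13*b - 30)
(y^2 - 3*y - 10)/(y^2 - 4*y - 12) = (y - 5)/(y - 6)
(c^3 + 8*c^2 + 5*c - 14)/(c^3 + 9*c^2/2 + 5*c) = 2*(c^2 + 6*c - 7)/(c*(2*c + 5))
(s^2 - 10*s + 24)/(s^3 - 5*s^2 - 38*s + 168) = (s - 6)/(s^2 - s - 42)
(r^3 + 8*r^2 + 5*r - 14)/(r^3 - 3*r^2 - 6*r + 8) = (r + 7)/(r - 4)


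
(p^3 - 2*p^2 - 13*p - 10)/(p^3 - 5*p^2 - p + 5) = (p + 2)/(p - 1)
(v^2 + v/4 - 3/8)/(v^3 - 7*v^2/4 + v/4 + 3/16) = 2*(4*v + 3)/(8*v^2 - 10*v - 3)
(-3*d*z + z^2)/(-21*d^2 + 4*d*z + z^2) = z/(7*d + z)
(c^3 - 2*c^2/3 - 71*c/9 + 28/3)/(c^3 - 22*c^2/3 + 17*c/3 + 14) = (c^2 + 5*c/3 - 4)/(c^2 - 5*c - 6)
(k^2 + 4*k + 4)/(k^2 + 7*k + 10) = (k + 2)/(k + 5)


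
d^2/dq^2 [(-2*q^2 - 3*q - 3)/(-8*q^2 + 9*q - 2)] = 2*(336*q^3 + 480*q^2 - 792*q + 257)/(512*q^6 - 1728*q^5 + 2328*q^4 - 1593*q^3 + 582*q^2 - 108*q + 8)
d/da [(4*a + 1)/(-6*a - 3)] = -2/(12*a^2 + 12*a + 3)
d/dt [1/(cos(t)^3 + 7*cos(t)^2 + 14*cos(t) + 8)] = (3*cos(t)^2 + 14*cos(t) + 14)*sin(t)/(cos(t)^3 + 7*cos(t)^2 + 14*cos(t) + 8)^2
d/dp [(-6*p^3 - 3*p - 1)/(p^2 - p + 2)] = (-6*p^4 + 12*p^3 - 33*p^2 + 2*p - 7)/(p^4 - 2*p^3 + 5*p^2 - 4*p + 4)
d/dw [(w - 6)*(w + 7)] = 2*w + 1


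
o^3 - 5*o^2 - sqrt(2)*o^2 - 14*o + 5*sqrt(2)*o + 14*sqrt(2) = (o - 7)*(o + 2)*(o - sqrt(2))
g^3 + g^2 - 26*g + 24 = (g - 4)*(g - 1)*(g + 6)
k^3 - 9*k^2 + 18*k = k*(k - 6)*(k - 3)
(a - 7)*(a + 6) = a^2 - a - 42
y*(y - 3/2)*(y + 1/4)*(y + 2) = y^4 + 3*y^3/4 - 23*y^2/8 - 3*y/4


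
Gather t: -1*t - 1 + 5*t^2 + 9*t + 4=5*t^2 + 8*t + 3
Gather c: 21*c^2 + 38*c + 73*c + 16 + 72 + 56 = 21*c^2 + 111*c + 144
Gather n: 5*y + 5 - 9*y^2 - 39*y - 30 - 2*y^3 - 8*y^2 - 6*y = -2*y^3 - 17*y^2 - 40*y - 25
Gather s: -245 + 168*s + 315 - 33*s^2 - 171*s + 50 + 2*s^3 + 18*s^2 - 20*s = 2*s^3 - 15*s^2 - 23*s + 120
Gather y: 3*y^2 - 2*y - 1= 3*y^2 - 2*y - 1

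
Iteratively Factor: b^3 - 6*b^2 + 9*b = (b - 3)*(b^2 - 3*b) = b*(b - 3)*(b - 3)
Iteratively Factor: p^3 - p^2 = (p - 1)*(p^2) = p*(p - 1)*(p)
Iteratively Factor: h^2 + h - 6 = (h - 2)*(h + 3)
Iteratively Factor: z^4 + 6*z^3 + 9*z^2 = (z)*(z^3 + 6*z^2 + 9*z) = z*(z + 3)*(z^2 + 3*z) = z*(z + 3)^2*(z)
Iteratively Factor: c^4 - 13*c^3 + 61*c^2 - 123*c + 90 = (c - 2)*(c^3 - 11*c^2 + 39*c - 45) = (c - 3)*(c - 2)*(c^2 - 8*c + 15) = (c - 3)^2*(c - 2)*(c - 5)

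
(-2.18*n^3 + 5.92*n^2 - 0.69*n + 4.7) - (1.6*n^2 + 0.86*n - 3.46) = -2.18*n^3 + 4.32*n^2 - 1.55*n + 8.16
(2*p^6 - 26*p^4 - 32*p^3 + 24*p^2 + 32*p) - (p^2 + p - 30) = 2*p^6 - 26*p^4 - 32*p^3 + 23*p^2 + 31*p + 30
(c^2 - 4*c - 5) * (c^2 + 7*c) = c^4 + 3*c^3 - 33*c^2 - 35*c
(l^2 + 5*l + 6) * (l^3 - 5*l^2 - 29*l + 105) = l^5 - 48*l^3 - 70*l^2 + 351*l + 630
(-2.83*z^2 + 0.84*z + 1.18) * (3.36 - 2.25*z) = 6.3675*z^3 - 11.3988*z^2 + 0.1674*z + 3.9648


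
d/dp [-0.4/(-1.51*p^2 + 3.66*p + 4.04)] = (1.464 - 1.208*p)/(-1.51*p^2 + 3.66*p + 4.04)^2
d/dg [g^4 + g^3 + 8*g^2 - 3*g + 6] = 4*g^3 + 3*g^2 + 16*g - 3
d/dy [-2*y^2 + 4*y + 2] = 4 - 4*y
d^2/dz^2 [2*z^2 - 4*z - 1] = 4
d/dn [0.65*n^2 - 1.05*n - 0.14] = 1.3*n - 1.05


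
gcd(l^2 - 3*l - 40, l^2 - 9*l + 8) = l - 8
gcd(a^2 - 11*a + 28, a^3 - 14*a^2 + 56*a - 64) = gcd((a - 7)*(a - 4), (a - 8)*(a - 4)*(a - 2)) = a - 4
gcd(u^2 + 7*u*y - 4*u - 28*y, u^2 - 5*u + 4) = u - 4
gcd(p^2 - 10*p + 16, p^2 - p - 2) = p - 2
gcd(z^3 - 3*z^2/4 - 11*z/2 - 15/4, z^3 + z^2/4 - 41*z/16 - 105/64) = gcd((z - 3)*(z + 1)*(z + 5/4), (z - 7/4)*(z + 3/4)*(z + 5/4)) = z + 5/4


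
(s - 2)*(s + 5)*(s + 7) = s^3 + 10*s^2 + 11*s - 70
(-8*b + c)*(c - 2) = -8*b*c + 16*b + c^2 - 2*c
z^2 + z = z*(z + 1)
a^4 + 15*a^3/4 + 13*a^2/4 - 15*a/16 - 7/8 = (a - 1/2)*(a + 1/2)*(a + 7/4)*(a + 2)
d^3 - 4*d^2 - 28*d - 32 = (d - 8)*(d + 2)^2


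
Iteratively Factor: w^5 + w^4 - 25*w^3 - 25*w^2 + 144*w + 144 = (w - 4)*(w^4 + 5*w^3 - 5*w^2 - 45*w - 36) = (w - 4)*(w + 4)*(w^3 + w^2 - 9*w - 9) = (w - 4)*(w + 1)*(w + 4)*(w^2 - 9) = (w - 4)*(w - 3)*(w + 1)*(w + 4)*(w + 3)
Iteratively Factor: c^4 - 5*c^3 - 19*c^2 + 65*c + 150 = (c + 2)*(c^3 - 7*c^2 - 5*c + 75) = (c + 2)*(c + 3)*(c^2 - 10*c + 25) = (c - 5)*(c + 2)*(c + 3)*(c - 5)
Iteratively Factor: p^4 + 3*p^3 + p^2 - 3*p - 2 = (p + 1)*(p^3 + 2*p^2 - p - 2) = (p - 1)*(p + 1)*(p^2 + 3*p + 2) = (p - 1)*(p + 1)*(p + 2)*(p + 1)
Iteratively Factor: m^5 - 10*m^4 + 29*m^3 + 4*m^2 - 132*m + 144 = (m - 3)*(m^4 - 7*m^3 + 8*m^2 + 28*m - 48) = (m - 3)*(m + 2)*(m^3 - 9*m^2 + 26*m - 24) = (m - 3)^2*(m + 2)*(m^2 - 6*m + 8) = (m - 3)^2*(m - 2)*(m + 2)*(m - 4)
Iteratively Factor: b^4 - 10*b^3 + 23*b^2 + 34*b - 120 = (b + 2)*(b^3 - 12*b^2 + 47*b - 60) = (b - 4)*(b + 2)*(b^2 - 8*b + 15) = (b - 5)*(b - 4)*(b + 2)*(b - 3)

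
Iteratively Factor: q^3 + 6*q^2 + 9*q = (q)*(q^2 + 6*q + 9) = q*(q + 3)*(q + 3)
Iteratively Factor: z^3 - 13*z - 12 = (z - 4)*(z^2 + 4*z + 3) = (z - 4)*(z + 3)*(z + 1)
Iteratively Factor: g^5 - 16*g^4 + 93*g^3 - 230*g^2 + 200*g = (g - 5)*(g^4 - 11*g^3 + 38*g^2 - 40*g) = (g - 5)*(g - 4)*(g^3 - 7*g^2 + 10*g) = (g - 5)*(g - 4)*(g - 2)*(g^2 - 5*g) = g*(g - 5)*(g - 4)*(g - 2)*(g - 5)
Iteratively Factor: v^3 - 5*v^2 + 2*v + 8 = (v - 4)*(v^2 - v - 2) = (v - 4)*(v - 2)*(v + 1)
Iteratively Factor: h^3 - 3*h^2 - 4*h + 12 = (h - 2)*(h^2 - h - 6) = (h - 3)*(h - 2)*(h + 2)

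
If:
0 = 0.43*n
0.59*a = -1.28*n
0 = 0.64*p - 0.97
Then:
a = 0.00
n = 0.00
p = 1.52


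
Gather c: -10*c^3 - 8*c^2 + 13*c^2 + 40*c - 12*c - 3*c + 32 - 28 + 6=-10*c^3 + 5*c^2 + 25*c + 10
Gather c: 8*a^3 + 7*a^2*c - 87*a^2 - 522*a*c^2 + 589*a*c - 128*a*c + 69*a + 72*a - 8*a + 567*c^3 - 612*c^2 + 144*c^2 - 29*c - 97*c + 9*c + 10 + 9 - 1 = 8*a^3 - 87*a^2 + 133*a + 567*c^3 + c^2*(-522*a - 468) + c*(7*a^2 + 461*a - 117) + 18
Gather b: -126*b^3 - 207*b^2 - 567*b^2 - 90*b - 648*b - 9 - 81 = -126*b^3 - 774*b^2 - 738*b - 90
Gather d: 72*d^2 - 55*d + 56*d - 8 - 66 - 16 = 72*d^2 + d - 90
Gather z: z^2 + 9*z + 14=z^2 + 9*z + 14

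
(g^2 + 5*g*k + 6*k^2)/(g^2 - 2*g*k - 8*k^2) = (g + 3*k)/(g - 4*k)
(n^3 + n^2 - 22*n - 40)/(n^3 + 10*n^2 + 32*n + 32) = (n - 5)/(n + 4)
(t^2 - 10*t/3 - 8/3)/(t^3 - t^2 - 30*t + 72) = (t + 2/3)/(t^2 + 3*t - 18)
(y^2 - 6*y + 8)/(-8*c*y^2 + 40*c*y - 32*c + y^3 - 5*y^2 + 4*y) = (y - 2)/(-8*c*y + 8*c + y^2 - y)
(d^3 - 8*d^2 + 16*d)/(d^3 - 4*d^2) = (d - 4)/d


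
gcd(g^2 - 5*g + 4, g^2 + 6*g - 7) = g - 1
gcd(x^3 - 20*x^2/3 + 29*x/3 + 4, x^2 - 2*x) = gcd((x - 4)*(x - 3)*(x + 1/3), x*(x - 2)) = 1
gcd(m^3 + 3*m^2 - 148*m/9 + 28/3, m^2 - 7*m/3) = m - 7/3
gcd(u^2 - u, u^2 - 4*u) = u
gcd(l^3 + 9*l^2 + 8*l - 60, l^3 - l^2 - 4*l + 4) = l - 2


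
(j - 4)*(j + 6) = j^2 + 2*j - 24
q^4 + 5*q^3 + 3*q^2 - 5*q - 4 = (q - 1)*(q + 1)^2*(q + 4)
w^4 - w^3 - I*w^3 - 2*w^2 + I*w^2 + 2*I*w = w*(w - 2)*(w + 1)*(w - I)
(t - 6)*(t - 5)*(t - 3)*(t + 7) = t^4 - 7*t^3 - 35*t^2 + 351*t - 630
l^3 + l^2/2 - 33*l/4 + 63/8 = (l - 3/2)^2*(l + 7/2)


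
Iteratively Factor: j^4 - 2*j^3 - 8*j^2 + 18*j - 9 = (j - 1)*(j^3 - j^2 - 9*j + 9) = (j - 1)^2*(j^2 - 9) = (j - 3)*(j - 1)^2*(j + 3)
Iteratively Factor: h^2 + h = (h)*(h + 1)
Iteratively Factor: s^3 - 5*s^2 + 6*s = (s - 2)*(s^2 - 3*s) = (s - 3)*(s - 2)*(s)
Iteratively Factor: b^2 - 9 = (b + 3)*(b - 3)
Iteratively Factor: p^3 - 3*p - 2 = (p - 2)*(p^2 + 2*p + 1) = (p - 2)*(p + 1)*(p + 1)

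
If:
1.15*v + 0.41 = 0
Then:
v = -0.36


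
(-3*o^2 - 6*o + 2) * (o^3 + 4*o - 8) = -3*o^5 - 6*o^4 - 10*o^3 + 56*o - 16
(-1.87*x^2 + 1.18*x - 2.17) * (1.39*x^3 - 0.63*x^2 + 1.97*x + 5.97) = -2.5993*x^5 + 2.8183*x^4 - 7.4436*x^3 - 7.4722*x^2 + 2.7697*x - 12.9549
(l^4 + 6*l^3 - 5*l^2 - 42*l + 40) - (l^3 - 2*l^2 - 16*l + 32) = l^4 + 5*l^3 - 3*l^2 - 26*l + 8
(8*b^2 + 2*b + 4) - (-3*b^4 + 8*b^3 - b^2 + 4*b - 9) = 3*b^4 - 8*b^3 + 9*b^2 - 2*b + 13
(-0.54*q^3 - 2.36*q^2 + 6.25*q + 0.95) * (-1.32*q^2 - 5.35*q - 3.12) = 0.7128*q^5 + 6.0042*q^4 + 6.0608*q^3 - 27.3283*q^2 - 24.5825*q - 2.964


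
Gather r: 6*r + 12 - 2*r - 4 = 4*r + 8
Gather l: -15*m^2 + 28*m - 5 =-15*m^2 + 28*m - 5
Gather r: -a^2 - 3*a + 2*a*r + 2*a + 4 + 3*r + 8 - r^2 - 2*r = -a^2 - a - r^2 + r*(2*a + 1) + 12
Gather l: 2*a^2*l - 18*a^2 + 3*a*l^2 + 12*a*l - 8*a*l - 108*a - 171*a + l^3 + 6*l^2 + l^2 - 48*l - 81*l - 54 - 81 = -18*a^2 - 279*a + l^3 + l^2*(3*a + 7) + l*(2*a^2 + 4*a - 129) - 135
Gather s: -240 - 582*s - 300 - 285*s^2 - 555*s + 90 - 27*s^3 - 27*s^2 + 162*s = -27*s^3 - 312*s^2 - 975*s - 450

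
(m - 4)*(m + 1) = m^2 - 3*m - 4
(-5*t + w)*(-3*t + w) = 15*t^2 - 8*t*w + w^2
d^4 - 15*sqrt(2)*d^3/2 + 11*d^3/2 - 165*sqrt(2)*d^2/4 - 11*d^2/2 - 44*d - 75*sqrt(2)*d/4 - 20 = (d + 1/2)*(d + 5)*(d - 8*sqrt(2))*(d + sqrt(2)/2)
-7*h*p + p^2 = p*(-7*h + p)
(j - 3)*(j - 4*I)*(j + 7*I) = j^3 - 3*j^2 + 3*I*j^2 + 28*j - 9*I*j - 84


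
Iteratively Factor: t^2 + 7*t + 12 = (t + 3)*(t + 4)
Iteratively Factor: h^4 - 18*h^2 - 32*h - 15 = (h + 3)*(h^3 - 3*h^2 - 9*h - 5) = (h + 1)*(h + 3)*(h^2 - 4*h - 5) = (h - 5)*(h + 1)*(h + 3)*(h + 1)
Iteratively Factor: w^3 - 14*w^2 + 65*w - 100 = (w - 5)*(w^2 - 9*w + 20) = (w - 5)*(w - 4)*(w - 5)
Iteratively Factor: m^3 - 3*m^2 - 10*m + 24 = (m - 4)*(m^2 + m - 6) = (m - 4)*(m + 3)*(m - 2)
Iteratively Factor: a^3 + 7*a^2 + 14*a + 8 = (a + 2)*(a^2 + 5*a + 4) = (a + 1)*(a + 2)*(a + 4)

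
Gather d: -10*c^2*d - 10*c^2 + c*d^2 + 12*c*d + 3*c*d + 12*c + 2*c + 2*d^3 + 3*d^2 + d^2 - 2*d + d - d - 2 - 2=-10*c^2 + 14*c + 2*d^3 + d^2*(c + 4) + d*(-10*c^2 + 15*c - 2) - 4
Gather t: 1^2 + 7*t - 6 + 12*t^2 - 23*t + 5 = 12*t^2 - 16*t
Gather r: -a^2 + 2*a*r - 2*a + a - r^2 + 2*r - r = -a^2 - a - r^2 + r*(2*a + 1)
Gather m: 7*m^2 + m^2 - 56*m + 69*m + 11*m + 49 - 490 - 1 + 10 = 8*m^2 + 24*m - 432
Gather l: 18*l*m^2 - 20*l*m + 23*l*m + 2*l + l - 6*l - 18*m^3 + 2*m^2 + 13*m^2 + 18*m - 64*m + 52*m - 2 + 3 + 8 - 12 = l*(18*m^2 + 3*m - 3) - 18*m^3 + 15*m^2 + 6*m - 3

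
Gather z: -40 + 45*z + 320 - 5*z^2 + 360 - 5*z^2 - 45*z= 640 - 10*z^2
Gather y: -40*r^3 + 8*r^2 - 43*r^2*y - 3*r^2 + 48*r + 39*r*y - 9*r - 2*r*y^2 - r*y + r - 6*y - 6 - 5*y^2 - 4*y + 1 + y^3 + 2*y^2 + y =-40*r^3 + 5*r^2 + 40*r + y^3 + y^2*(-2*r - 3) + y*(-43*r^2 + 38*r - 9) - 5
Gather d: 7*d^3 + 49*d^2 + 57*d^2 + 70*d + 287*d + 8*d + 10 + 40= 7*d^3 + 106*d^2 + 365*d + 50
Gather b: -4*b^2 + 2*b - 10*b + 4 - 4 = -4*b^2 - 8*b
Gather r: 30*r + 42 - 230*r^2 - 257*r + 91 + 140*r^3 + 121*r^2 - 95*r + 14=140*r^3 - 109*r^2 - 322*r + 147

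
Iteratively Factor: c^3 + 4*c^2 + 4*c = (c + 2)*(c^2 + 2*c) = c*(c + 2)*(c + 2)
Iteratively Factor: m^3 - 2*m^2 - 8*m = (m + 2)*(m^2 - 4*m) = (m - 4)*(m + 2)*(m)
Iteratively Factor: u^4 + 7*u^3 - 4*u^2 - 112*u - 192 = (u + 4)*(u^3 + 3*u^2 - 16*u - 48) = (u + 3)*(u + 4)*(u^2 - 16) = (u + 3)*(u + 4)^2*(u - 4)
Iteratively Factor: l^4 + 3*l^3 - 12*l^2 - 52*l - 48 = (l + 2)*(l^3 + l^2 - 14*l - 24) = (l + 2)^2*(l^2 - l - 12) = (l - 4)*(l + 2)^2*(l + 3)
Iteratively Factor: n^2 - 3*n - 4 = (n - 4)*(n + 1)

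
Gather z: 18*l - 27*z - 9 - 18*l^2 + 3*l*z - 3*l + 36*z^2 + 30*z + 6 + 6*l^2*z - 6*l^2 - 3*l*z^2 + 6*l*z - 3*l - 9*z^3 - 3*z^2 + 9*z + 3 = -24*l^2 + 12*l - 9*z^3 + z^2*(33 - 3*l) + z*(6*l^2 + 9*l + 12)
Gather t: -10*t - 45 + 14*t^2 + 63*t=14*t^2 + 53*t - 45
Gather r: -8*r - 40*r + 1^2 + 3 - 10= -48*r - 6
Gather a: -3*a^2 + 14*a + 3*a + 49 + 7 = -3*a^2 + 17*a + 56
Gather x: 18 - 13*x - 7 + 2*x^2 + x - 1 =2*x^2 - 12*x + 10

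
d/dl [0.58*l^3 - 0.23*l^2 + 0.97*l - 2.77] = 1.74*l^2 - 0.46*l + 0.97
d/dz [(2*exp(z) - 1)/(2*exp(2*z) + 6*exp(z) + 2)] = (-exp(2*z) + exp(z) + 5/2)*exp(z)/(exp(4*z) + 6*exp(3*z) + 11*exp(2*z) + 6*exp(z) + 1)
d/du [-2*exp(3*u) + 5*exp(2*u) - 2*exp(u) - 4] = (-6*exp(2*u) + 10*exp(u) - 2)*exp(u)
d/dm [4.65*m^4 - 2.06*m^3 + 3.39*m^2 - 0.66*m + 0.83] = 18.6*m^3 - 6.18*m^2 + 6.78*m - 0.66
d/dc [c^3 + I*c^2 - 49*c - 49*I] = 3*c^2 + 2*I*c - 49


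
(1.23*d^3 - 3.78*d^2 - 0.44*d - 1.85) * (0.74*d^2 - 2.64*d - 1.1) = 0.9102*d^5 - 6.0444*d^4 + 8.3006*d^3 + 3.9506*d^2 + 5.368*d + 2.035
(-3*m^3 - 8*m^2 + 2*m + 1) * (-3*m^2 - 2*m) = 9*m^5 + 30*m^4 + 10*m^3 - 7*m^2 - 2*m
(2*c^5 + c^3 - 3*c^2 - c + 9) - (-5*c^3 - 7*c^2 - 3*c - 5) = 2*c^5 + 6*c^3 + 4*c^2 + 2*c + 14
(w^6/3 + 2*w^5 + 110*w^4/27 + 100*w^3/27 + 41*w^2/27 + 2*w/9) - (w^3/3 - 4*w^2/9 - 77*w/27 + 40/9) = w^6/3 + 2*w^5 + 110*w^4/27 + 91*w^3/27 + 53*w^2/27 + 83*w/27 - 40/9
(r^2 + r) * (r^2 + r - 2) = r^4 + 2*r^3 - r^2 - 2*r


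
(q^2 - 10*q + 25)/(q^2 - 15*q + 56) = (q^2 - 10*q + 25)/(q^2 - 15*q + 56)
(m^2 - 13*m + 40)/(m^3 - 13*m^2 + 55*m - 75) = (m - 8)/(m^2 - 8*m + 15)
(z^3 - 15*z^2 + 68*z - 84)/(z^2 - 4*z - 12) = (z^2 - 9*z + 14)/(z + 2)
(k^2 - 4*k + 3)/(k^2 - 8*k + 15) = (k - 1)/(k - 5)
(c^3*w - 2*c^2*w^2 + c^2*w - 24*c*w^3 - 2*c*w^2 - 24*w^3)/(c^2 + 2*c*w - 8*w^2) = w*(-c^2 + 6*c*w - c + 6*w)/(-c + 2*w)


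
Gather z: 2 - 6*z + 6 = 8 - 6*z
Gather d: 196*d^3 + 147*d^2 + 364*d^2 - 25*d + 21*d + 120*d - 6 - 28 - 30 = 196*d^3 + 511*d^2 + 116*d - 64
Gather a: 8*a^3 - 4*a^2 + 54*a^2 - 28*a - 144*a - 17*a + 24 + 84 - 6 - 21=8*a^3 + 50*a^2 - 189*a + 81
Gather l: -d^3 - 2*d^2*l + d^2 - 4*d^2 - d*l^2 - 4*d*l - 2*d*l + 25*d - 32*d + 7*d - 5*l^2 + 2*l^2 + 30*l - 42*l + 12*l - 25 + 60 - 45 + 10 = -d^3 - 3*d^2 + l^2*(-d - 3) + l*(-2*d^2 - 6*d)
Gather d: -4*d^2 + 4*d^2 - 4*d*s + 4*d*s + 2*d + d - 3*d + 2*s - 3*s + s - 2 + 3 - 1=0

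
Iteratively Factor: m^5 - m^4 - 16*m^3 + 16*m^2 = (m)*(m^4 - m^3 - 16*m^2 + 16*m) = m*(m - 1)*(m^3 - 16*m) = m*(m - 1)*(m + 4)*(m^2 - 4*m) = m*(m - 4)*(m - 1)*(m + 4)*(m)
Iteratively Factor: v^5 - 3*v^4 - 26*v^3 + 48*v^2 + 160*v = (v + 4)*(v^4 - 7*v^3 + 2*v^2 + 40*v) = (v + 2)*(v + 4)*(v^3 - 9*v^2 + 20*v) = (v - 5)*(v + 2)*(v + 4)*(v^2 - 4*v) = (v - 5)*(v - 4)*(v + 2)*(v + 4)*(v)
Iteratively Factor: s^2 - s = (s - 1)*(s)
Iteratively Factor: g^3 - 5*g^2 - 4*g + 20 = (g + 2)*(g^2 - 7*g + 10) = (g - 2)*(g + 2)*(g - 5)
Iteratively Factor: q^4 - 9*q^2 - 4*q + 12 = (q - 3)*(q^3 + 3*q^2 - 4) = (q - 3)*(q + 2)*(q^2 + q - 2) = (q - 3)*(q + 2)^2*(q - 1)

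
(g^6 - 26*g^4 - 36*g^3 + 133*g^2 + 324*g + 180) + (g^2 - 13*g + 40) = g^6 - 26*g^4 - 36*g^3 + 134*g^2 + 311*g + 220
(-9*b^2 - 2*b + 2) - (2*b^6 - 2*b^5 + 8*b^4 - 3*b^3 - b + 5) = -2*b^6 + 2*b^5 - 8*b^4 + 3*b^3 - 9*b^2 - b - 3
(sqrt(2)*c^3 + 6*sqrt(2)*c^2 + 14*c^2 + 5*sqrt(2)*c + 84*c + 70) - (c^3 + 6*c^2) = -c^3 + sqrt(2)*c^3 + 8*c^2 + 6*sqrt(2)*c^2 + 5*sqrt(2)*c + 84*c + 70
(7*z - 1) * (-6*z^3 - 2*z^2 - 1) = -42*z^4 - 8*z^3 + 2*z^2 - 7*z + 1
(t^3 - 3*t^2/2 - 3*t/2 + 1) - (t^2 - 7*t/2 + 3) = t^3 - 5*t^2/2 + 2*t - 2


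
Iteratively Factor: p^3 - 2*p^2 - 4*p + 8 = (p - 2)*(p^2 - 4) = (p - 2)*(p + 2)*(p - 2)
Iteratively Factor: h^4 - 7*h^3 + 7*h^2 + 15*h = (h)*(h^3 - 7*h^2 + 7*h + 15) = h*(h - 3)*(h^2 - 4*h - 5) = h*(h - 5)*(h - 3)*(h + 1)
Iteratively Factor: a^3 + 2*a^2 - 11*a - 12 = (a + 4)*(a^2 - 2*a - 3) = (a - 3)*(a + 4)*(a + 1)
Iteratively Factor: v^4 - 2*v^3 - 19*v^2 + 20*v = (v - 5)*(v^3 + 3*v^2 - 4*v) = v*(v - 5)*(v^2 + 3*v - 4) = v*(v - 5)*(v - 1)*(v + 4)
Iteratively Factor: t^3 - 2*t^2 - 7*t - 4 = (t - 4)*(t^2 + 2*t + 1) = (t - 4)*(t + 1)*(t + 1)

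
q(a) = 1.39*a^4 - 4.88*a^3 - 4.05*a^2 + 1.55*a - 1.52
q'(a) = 5.56*a^3 - 14.64*a^2 - 8.1*a + 1.55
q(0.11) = -1.40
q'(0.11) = 0.49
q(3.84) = -29.38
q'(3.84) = 69.39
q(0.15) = -1.39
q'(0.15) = 0.02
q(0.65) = -3.32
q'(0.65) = -8.37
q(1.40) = -15.34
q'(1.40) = -23.23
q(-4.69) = 1078.08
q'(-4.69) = -856.06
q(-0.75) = -2.46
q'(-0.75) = -2.96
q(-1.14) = 1.03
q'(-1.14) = -16.48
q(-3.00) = 201.73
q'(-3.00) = -256.03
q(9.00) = 5246.65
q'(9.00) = 2796.05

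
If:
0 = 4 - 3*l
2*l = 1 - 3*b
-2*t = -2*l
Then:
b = -5/9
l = 4/3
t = 4/3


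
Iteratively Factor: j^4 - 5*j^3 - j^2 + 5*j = (j - 1)*(j^3 - 4*j^2 - 5*j) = j*(j - 1)*(j^2 - 4*j - 5) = j*(j - 1)*(j + 1)*(j - 5)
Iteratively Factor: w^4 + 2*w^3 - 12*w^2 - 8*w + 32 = (w + 2)*(w^3 - 12*w + 16) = (w - 2)*(w + 2)*(w^2 + 2*w - 8) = (w - 2)*(w + 2)*(w + 4)*(w - 2)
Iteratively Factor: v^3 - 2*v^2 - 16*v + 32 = (v + 4)*(v^2 - 6*v + 8) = (v - 2)*(v + 4)*(v - 4)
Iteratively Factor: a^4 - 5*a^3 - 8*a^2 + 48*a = (a)*(a^3 - 5*a^2 - 8*a + 48) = a*(a - 4)*(a^2 - a - 12) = a*(a - 4)^2*(a + 3)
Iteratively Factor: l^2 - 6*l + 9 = (l - 3)*(l - 3)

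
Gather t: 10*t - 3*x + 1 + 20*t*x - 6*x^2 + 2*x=t*(20*x + 10) - 6*x^2 - x + 1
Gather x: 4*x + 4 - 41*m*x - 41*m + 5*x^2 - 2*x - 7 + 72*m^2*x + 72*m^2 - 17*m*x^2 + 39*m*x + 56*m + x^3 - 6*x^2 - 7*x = 72*m^2 + 15*m + x^3 + x^2*(-17*m - 1) + x*(72*m^2 - 2*m - 5) - 3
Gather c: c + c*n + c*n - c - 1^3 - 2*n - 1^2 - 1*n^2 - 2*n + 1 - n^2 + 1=2*c*n - 2*n^2 - 4*n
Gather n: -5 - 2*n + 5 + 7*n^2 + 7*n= 7*n^2 + 5*n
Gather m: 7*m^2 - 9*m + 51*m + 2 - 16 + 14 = 7*m^2 + 42*m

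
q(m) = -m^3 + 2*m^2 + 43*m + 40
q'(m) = -3*m^2 + 4*m + 43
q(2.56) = 146.41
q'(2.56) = 33.58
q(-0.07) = 37.00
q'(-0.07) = 42.71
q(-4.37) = -26.26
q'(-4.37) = -31.77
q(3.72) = 176.16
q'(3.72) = 16.36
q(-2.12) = -32.64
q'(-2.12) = 21.04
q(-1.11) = -3.90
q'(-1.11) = 34.86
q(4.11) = 181.09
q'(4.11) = 8.76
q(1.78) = 117.24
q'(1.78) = 40.61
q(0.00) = 40.00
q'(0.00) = 43.00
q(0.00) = 40.00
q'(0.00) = 43.00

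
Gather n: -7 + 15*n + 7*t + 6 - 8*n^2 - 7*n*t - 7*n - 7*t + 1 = -8*n^2 + n*(8 - 7*t)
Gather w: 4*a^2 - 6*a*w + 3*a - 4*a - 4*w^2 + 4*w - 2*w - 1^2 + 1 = 4*a^2 - a - 4*w^2 + w*(2 - 6*a)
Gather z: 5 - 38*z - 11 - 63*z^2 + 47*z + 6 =-63*z^2 + 9*z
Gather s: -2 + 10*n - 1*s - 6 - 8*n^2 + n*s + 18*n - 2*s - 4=-8*n^2 + 28*n + s*(n - 3) - 12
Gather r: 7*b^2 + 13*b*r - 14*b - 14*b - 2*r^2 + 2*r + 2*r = 7*b^2 - 28*b - 2*r^2 + r*(13*b + 4)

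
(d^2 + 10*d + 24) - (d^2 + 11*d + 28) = -d - 4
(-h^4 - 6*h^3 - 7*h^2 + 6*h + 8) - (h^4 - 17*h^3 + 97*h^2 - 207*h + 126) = -2*h^4 + 11*h^3 - 104*h^2 + 213*h - 118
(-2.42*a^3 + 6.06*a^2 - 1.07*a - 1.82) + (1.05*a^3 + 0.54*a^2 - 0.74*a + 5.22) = -1.37*a^3 + 6.6*a^2 - 1.81*a + 3.4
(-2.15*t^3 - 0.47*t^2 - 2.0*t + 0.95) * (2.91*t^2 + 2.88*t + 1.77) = -6.2565*t^5 - 7.5597*t^4 - 10.9791*t^3 - 3.8274*t^2 - 0.804*t + 1.6815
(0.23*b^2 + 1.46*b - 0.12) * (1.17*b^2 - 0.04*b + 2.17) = 0.2691*b^4 + 1.699*b^3 + 0.3003*b^2 + 3.173*b - 0.2604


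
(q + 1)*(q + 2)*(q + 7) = q^3 + 10*q^2 + 23*q + 14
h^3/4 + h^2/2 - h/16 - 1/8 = (h/4 + 1/2)*(h - 1/2)*(h + 1/2)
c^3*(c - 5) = c^4 - 5*c^3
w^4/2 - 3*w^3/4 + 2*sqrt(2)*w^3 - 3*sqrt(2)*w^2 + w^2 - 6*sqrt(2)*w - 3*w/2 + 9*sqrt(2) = (w/2 + sqrt(2))*(w - 3/2)*(w - sqrt(2))*(w + 3*sqrt(2))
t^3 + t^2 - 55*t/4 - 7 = (t - 7/2)*(t + 1/2)*(t + 4)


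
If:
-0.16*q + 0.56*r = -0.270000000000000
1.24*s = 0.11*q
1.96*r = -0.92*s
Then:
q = 1.47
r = -0.06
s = 0.13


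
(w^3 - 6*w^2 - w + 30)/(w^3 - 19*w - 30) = (w - 3)/(w + 3)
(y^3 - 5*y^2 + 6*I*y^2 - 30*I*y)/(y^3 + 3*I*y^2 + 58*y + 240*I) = y*(y - 5)/(y^2 - 3*I*y + 40)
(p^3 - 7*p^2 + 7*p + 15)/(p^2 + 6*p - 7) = (p^3 - 7*p^2 + 7*p + 15)/(p^2 + 6*p - 7)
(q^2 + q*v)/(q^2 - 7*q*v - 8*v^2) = q/(q - 8*v)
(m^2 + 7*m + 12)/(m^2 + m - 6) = (m + 4)/(m - 2)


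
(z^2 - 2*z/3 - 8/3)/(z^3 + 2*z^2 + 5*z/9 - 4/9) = 3*(z - 2)/(3*z^2 + 2*z - 1)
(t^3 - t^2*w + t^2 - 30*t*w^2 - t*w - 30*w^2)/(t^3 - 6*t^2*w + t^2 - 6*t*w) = (t + 5*w)/t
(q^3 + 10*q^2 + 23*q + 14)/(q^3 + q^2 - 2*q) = (q^2 + 8*q + 7)/(q*(q - 1))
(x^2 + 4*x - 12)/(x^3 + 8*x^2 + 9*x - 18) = (x - 2)/(x^2 + 2*x - 3)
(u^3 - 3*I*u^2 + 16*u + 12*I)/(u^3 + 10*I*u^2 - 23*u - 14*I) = (u - 6*I)/(u + 7*I)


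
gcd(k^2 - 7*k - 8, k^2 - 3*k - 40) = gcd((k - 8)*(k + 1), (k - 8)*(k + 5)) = k - 8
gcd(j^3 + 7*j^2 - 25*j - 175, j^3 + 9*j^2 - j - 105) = j^2 + 12*j + 35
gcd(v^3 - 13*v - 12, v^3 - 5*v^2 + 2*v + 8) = v^2 - 3*v - 4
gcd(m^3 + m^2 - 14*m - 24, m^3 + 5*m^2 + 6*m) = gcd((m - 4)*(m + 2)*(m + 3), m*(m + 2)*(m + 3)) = m^2 + 5*m + 6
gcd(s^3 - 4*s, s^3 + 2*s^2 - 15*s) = s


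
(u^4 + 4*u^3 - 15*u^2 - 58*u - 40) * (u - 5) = u^5 - u^4 - 35*u^3 + 17*u^2 + 250*u + 200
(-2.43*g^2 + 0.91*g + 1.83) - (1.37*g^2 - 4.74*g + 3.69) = -3.8*g^2 + 5.65*g - 1.86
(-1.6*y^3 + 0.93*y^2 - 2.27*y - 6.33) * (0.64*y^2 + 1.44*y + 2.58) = -1.024*y^5 - 1.7088*y^4 - 4.2416*y^3 - 4.9206*y^2 - 14.9718*y - 16.3314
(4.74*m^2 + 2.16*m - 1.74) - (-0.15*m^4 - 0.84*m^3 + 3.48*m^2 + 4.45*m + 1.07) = 0.15*m^4 + 0.84*m^3 + 1.26*m^2 - 2.29*m - 2.81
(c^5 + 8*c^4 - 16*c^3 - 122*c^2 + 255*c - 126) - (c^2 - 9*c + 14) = c^5 + 8*c^4 - 16*c^3 - 123*c^2 + 264*c - 140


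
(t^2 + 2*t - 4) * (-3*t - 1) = -3*t^3 - 7*t^2 + 10*t + 4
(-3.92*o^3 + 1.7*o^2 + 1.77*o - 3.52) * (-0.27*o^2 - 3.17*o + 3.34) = 1.0584*o^5 + 11.9674*o^4 - 18.9597*o^3 + 1.0175*o^2 + 17.0702*o - 11.7568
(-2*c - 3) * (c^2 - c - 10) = -2*c^3 - c^2 + 23*c + 30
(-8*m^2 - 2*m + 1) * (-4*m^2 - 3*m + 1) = 32*m^4 + 32*m^3 - 6*m^2 - 5*m + 1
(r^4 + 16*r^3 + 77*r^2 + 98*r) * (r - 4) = r^5 + 12*r^4 + 13*r^3 - 210*r^2 - 392*r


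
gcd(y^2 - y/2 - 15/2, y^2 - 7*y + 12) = y - 3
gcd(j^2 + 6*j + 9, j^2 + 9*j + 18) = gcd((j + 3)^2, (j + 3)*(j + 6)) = j + 3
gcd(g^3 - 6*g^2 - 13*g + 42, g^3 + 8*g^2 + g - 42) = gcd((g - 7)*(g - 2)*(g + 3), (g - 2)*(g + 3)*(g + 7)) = g^2 + g - 6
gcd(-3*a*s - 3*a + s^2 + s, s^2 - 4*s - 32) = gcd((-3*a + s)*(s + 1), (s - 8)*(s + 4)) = 1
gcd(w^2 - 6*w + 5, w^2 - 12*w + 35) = w - 5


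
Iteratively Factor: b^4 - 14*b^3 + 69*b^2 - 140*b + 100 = (b - 2)*(b^3 - 12*b^2 + 45*b - 50) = (b - 2)^2*(b^2 - 10*b + 25) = (b - 5)*(b - 2)^2*(b - 5)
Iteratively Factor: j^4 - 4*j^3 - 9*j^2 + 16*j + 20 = (j + 2)*(j^3 - 6*j^2 + 3*j + 10) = (j + 1)*(j + 2)*(j^2 - 7*j + 10) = (j - 2)*(j + 1)*(j + 2)*(j - 5)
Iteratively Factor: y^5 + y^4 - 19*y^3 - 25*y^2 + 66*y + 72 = (y - 2)*(y^4 + 3*y^3 - 13*y^2 - 51*y - 36) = (y - 2)*(y + 3)*(y^3 - 13*y - 12) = (y - 4)*(y - 2)*(y + 3)*(y^2 + 4*y + 3) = (y - 4)*(y - 2)*(y + 3)^2*(y + 1)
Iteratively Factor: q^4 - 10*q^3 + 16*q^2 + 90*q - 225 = (q - 3)*(q^3 - 7*q^2 - 5*q + 75) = (q - 5)*(q - 3)*(q^2 - 2*q - 15) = (q - 5)^2*(q - 3)*(q + 3)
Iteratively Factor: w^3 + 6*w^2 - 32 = (w + 4)*(w^2 + 2*w - 8) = (w + 4)^2*(w - 2)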